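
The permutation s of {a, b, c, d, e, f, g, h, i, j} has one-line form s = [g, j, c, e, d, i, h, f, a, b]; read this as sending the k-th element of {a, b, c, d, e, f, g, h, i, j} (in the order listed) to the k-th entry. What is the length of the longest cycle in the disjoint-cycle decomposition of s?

Decomposing into disjoint cycles gives (a g h f i)(b j)(d e); the longest has length 5.

5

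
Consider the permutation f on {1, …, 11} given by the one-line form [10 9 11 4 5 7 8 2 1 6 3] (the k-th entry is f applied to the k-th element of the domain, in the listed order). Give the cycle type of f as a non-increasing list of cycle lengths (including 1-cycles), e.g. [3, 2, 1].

[7, 2, 1, 1]

The disjoint cycles are (1, 10, 6, 7, 8, 2, 9)(3, 11)(4)(5), with lengths 7, 2, 1, 1 in non-increasing order.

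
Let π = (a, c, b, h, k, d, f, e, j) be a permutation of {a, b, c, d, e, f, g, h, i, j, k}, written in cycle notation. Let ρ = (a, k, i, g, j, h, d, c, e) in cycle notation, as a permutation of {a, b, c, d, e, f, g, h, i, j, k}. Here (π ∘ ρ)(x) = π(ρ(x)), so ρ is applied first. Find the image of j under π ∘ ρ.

k

ρ(j) = h, then π(h) = k; composing gives (π ∘ ρ)(j) = k.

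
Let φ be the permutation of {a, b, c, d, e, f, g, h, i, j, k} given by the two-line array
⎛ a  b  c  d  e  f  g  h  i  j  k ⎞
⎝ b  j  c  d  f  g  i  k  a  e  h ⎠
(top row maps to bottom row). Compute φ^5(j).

a

Tracing j → e → … returns to j after 7 steps, so j lies in a 7-cycle (a b j e f g i).
Advancing 5 steps from j: j → e → f → g → i → a.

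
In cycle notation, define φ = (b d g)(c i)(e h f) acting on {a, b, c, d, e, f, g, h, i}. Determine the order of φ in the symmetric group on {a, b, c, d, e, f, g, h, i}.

The disjoint cycles have lengths 3, 3, 2, 1.
Since disjoint cycles commute, ord(φ) = lcm(3, 3, 2) = 6.

6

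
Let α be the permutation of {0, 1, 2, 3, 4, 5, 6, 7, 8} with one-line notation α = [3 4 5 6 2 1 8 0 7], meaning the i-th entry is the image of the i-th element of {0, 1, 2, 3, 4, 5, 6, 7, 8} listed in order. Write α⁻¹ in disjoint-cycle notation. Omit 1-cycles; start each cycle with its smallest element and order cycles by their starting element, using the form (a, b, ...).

(0, 7, 8, 6, 3)(1, 5, 2, 4)

First write α in disjoint cycles: (0, 3, 6, 8, 7)(1, 4, 2, 5).
The inverse reverses every cycle; in canonical form, α⁻¹ = (0, 7, 8, 6, 3)(1, 5, 2, 4).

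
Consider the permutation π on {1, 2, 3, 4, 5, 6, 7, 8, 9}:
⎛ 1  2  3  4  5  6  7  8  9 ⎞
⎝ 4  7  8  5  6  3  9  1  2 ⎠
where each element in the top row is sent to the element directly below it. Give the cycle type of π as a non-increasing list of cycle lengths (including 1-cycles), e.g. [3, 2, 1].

The disjoint cycles are (1, 4, 5, 6, 3, 8)(2, 7, 9), with lengths 6, 3 in non-increasing order.

[6, 3]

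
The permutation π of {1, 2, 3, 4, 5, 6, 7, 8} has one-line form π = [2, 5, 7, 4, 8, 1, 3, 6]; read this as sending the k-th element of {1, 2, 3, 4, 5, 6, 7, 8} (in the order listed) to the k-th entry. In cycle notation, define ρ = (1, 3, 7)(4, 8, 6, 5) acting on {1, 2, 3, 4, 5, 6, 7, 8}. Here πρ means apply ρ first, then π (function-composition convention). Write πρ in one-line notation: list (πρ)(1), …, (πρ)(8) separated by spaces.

Chase each element through ρ then π: 1 → 3 → 7; 2 → 2 → 5; 3 → 7 → 3; 4 → 8 → 6; 5 → 4 → 4; 6 → 5 → 8; 7 → 1 → 2; 8 → 6 → 1.
Collecting the images, πρ = [7 5 3 6 4 8 2 1].

7 5 3 6 4 8 2 1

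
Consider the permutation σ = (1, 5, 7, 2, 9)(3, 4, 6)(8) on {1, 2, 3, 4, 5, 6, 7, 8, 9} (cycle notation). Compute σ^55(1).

1 lies in the 5-cycle (1, 5, 7, 2, 9).
Powers repeat with period 5 on this cycle, and 55 mod 5 = 0, so σ^55(1) = σ^0(1).
So σ^55(1) = 1.

1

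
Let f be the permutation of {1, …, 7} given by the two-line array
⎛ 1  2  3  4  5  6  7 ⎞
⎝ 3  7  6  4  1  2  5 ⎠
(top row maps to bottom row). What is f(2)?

The entry below 2 in the array is 7, so f(2) = 7.

7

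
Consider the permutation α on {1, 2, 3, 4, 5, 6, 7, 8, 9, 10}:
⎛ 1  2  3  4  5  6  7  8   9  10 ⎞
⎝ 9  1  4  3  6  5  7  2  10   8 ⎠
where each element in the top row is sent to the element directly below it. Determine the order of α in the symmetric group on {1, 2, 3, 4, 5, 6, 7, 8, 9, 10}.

10

The disjoint-cycle form of α has cycle lengths 5, 2, 2, 1.
The order of α is the least common multiple of its cycle lengths: lcm(5, 2, 2) = 10.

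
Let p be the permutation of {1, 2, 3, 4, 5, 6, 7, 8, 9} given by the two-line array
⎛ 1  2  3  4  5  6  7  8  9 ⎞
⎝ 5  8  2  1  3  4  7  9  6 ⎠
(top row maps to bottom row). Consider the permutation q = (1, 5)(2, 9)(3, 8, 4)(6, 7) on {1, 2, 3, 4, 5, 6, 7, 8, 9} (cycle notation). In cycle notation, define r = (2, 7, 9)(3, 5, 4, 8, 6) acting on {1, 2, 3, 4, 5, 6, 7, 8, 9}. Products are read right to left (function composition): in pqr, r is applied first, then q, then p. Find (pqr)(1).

3

Apply the permutations in order: r(1) = 1, then q(1) = 5, then p(5) = 3. So (pqr)(1) = 3.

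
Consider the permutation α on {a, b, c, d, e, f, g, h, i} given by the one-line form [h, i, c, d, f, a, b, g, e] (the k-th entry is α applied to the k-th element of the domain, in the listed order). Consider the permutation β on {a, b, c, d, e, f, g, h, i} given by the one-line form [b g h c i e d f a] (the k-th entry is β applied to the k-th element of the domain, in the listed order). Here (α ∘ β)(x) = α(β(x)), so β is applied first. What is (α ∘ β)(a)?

i

β(a) = b, then α(b) = i; composing gives (α ∘ β)(a) = i.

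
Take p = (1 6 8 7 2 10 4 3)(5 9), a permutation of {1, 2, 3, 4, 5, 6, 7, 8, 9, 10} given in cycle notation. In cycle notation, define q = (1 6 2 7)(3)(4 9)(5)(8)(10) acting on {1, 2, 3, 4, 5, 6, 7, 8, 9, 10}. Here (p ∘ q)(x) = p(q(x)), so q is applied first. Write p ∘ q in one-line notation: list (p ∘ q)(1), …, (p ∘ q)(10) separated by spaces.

Chase each element through q then p: 1 → 6 → 8; 2 → 7 → 2; 3 → 3 → 1; 4 → 9 → 5; 5 → 5 → 9; 6 → 2 → 10; 7 → 1 → 6; 8 → 8 → 7; 9 → 4 → 3; 10 → 10 → 4.
So p ∘ q in one-line form is 8 2 1 5 9 10 6 7 3 4.

8 2 1 5 9 10 6 7 3 4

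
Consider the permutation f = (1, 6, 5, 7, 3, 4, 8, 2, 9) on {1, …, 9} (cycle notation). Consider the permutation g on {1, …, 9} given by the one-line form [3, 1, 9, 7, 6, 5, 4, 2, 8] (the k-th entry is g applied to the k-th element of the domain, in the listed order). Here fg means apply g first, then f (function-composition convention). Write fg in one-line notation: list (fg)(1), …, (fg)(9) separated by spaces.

4 6 1 3 5 7 8 9 2

For each element, apply g then f: 1 → 3 → 4; 2 → 1 → 6; 3 → 9 → 1; 4 → 7 → 3; 5 → 6 → 5; 6 → 5 → 7; 7 → 4 → 8; 8 → 2 → 9; 9 → 8 → 2.
Collecting the images, fg = [4 6 1 3 5 7 8 9 2].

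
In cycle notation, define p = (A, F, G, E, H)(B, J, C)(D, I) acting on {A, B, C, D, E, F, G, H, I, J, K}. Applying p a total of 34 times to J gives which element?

J lies in the 3-cycle (B, J, C).
Powers repeat with period 3 on this cycle, and 34 mod 3 = 1, so p^34(J) = p^1(J).
Advancing 1 step from J: J → C.

C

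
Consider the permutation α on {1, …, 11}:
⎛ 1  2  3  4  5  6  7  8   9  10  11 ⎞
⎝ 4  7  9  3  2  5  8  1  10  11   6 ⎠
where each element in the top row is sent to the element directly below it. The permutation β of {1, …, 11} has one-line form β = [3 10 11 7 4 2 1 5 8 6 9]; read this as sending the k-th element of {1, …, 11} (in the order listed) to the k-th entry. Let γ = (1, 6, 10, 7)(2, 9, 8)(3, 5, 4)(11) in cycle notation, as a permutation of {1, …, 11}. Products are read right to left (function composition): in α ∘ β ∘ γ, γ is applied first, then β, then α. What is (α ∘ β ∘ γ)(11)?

10

Apply the permutations in order: γ(11) = 11, then β(11) = 9, then α(9) = 10. So (α ∘ β ∘ γ)(11) = 10.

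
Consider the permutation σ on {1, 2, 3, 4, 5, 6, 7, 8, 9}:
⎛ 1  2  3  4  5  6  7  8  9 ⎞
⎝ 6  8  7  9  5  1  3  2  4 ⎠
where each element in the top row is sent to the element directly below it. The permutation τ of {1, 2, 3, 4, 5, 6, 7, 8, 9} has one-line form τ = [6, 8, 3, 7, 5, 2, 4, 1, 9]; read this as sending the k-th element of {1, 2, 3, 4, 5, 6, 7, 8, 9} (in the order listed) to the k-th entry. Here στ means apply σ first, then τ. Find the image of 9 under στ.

7

σ(9) = 4, then τ(4) = 7; composing gives (στ)(9) = 7.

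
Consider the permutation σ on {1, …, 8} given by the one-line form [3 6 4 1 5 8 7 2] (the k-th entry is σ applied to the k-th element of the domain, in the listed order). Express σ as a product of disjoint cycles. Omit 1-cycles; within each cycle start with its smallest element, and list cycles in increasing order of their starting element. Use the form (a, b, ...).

(1, 3, 4)(2, 6, 8)

Start at 1 and follow images: 1 → 3 → 4 → 1, giving the cycle (1, 3, 4).
Continuing from each remaining unvisited element yields (1, 3, 4)(2, 6, 8).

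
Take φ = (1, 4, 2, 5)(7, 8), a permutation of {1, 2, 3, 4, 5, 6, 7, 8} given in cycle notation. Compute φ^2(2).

2 lies in the 4-cycle (1, 4, 2, 5).
Advancing 2 steps from 2: 2 → 5 → 1.

1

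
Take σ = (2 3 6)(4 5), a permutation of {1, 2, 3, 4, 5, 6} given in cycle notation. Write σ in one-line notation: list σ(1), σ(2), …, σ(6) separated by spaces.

1 3 6 5 4 2

Each element maps to the next entry in its cycle (wrapping to the front): 1↦1, 2↦3, 3↦6, 4↦5, 5↦4, 6↦2.
So the one-line form is 1 3 6 5 4 2.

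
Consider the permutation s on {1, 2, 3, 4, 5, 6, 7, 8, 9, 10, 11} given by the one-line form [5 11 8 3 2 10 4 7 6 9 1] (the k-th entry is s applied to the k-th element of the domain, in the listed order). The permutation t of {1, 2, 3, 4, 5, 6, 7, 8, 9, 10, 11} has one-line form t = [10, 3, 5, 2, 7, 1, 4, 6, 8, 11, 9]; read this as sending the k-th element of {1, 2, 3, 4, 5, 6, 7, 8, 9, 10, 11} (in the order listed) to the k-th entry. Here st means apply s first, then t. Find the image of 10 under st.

s(10) = 9, then t(9) = 8; composing gives (st)(10) = 8.

8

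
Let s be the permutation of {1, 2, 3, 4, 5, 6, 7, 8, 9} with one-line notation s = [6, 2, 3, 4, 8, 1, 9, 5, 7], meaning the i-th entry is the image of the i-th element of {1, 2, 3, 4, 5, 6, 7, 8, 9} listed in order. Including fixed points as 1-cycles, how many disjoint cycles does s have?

6

The cycle decomposition is (1, 6)(2)(3)(4)(5, 8)(7, 9), which has 6 cycles (counting 1-cycles).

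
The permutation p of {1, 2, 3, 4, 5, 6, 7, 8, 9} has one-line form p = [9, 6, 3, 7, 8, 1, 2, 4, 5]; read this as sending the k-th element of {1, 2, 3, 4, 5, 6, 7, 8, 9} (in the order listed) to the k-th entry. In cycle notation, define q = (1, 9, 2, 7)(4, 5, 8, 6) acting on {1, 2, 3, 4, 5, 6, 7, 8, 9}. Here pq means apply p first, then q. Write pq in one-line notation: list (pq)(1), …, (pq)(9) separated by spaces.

2 4 3 1 6 9 7 5 8

(pq)(x) = q(p(x)). Computing each image: q(p(1)) = q(9) = 2, q(p(2)) = q(6) = 4, q(p(3)) = q(3) = 3, q(p(4)) = q(7) = 1, q(p(5)) = q(8) = 6, q(p(6)) = q(1) = 9, q(p(7)) = q(2) = 7, q(p(8)) = q(4) = 5, q(p(9)) = q(5) = 8.
Hence pq = [2 4 3 1 6 9 7 5 8].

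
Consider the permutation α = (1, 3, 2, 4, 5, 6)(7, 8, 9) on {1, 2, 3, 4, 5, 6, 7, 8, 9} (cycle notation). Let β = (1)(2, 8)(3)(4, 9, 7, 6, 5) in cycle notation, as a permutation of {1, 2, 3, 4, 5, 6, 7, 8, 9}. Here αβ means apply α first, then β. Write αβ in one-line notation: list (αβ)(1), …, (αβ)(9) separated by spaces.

For each element, apply α then β: 1 → 3 → 3; 2 → 4 → 9; 3 → 2 → 8; 4 → 5 → 4; 5 → 6 → 5; 6 → 1 → 1; 7 → 8 → 2; 8 → 9 → 7; 9 → 7 → 6.
Collecting the images, αβ = [3 9 8 4 5 1 2 7 6].

3 9 8 4 5 1 2 7 6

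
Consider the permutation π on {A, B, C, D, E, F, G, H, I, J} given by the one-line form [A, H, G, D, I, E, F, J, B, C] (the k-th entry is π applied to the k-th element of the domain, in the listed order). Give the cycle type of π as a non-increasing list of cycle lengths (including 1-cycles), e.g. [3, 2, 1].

The disjoint cycles are (A)(B, H, J, C, G, F, E, I)(D), with lengths 8, 1, 1 in non-increasing order.

[8, 1, 1]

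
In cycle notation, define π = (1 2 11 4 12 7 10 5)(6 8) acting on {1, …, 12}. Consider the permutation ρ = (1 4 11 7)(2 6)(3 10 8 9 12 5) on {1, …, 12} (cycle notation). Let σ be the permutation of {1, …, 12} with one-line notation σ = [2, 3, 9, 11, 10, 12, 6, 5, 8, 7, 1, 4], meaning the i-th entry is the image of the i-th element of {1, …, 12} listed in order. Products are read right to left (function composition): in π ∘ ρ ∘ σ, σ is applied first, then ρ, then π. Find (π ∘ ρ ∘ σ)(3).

7

(π ∘ ρ ∘ σ)(3) = π(ρ(σ(3))). σ(3) = 9, then ρ(9) = 12, then π(12) = 7, so the result is 7.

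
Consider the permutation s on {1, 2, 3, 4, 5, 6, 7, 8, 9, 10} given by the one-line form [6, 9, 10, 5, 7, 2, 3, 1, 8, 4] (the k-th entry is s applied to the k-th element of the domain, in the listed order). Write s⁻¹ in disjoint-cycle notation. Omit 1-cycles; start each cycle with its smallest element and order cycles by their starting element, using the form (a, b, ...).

The cycle decomposition of s is (1, 6, 2, 9, 8)(3, 10, 4, 5, 7).
The inverse reverses every cycle; in canonical form, s⁻¹ = (1, 8, 9, 2, 6)(3, 7, 5, 4, 10).

(1, 8, 9, 2, 6)(3, 7, 5, 4, 10)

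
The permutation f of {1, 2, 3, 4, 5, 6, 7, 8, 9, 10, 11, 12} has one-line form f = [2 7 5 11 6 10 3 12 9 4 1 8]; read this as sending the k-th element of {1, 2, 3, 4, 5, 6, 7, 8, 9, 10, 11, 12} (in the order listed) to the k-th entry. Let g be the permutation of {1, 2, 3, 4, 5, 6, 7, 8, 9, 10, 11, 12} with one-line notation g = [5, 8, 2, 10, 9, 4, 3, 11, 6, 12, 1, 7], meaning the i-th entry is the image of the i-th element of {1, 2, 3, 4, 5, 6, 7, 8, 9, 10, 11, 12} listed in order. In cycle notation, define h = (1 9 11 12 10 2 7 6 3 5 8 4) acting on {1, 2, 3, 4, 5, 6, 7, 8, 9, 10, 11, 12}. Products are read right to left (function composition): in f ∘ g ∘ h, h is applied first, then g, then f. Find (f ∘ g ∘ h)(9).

Apply the permutations in order: h(9) = 11, then g(11) = 1, then f(1) = 2. So (f ∘ g ∘ h)(9) = 2.

2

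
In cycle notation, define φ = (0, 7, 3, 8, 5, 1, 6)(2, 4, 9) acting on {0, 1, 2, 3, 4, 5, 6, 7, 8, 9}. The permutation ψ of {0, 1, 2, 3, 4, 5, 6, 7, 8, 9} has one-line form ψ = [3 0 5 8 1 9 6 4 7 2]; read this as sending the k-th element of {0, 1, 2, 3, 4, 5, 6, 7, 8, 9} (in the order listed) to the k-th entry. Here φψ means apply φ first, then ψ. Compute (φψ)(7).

First apply φ: φ(7) = 3, then ψ(3) = 8. Thus (φψ)(7) = 8.

8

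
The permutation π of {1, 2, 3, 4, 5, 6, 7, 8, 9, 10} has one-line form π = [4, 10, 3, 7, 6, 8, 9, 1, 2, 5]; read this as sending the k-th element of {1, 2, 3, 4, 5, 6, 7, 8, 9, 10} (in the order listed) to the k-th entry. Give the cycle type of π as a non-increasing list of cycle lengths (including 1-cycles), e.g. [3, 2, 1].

[9, 1]

The disjoint cycles are (1, 4, 7, 9, 2, 10, 5, 6, 8)(3), with lengths 9, 1 in non-increasing order.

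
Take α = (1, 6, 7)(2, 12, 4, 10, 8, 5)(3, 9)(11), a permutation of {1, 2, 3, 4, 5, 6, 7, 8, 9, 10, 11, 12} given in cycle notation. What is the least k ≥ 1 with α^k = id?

6

The disjoint cycles have lengths 6, 3, 2, 1.
The order is lcm(6, 3, 2) = 6.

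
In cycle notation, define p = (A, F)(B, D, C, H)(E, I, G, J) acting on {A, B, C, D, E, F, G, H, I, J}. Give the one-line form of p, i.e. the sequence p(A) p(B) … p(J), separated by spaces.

F D H C I A J B G E

Reading each image from the cycles: A→F, B→D, C→H, D→C, E→I, F→A, G→J, H→B, I→G, J→E.
So the one-line form is F D H C I A J B G E.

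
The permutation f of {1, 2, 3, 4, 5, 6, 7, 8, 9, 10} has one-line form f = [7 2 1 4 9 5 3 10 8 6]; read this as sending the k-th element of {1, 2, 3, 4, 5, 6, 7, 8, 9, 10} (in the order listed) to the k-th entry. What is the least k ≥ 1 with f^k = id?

15

The disjoint-cycle form of f has cycle lengths 5, 3, 1, 1.
Since disjoint cycles commute, ord(f) = lcm(5, 3) = 15.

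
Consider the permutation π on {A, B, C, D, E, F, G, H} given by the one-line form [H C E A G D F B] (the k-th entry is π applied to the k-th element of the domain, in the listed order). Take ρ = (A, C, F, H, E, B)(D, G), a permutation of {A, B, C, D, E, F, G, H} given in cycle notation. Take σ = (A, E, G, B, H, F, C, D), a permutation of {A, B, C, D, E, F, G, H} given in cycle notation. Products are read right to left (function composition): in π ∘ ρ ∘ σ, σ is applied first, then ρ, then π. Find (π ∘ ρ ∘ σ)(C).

Chase C: σ(C) = D; ρ(D) = G; π(G) = F. Hence (π ∘ ρ ∘ σ)(C) = F.

F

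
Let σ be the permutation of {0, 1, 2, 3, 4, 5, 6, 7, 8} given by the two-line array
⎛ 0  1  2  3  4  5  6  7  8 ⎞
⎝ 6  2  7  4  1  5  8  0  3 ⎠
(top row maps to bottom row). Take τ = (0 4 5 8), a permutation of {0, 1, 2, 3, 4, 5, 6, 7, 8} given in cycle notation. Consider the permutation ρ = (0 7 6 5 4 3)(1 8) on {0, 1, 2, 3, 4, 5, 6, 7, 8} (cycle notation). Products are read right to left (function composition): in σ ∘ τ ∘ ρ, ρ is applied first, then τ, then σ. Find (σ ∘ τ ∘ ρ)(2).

(σ ∘ τ ∘ ρ)(2) = σ(τ(ρ(2))). ρ(2) = 2, then τ(2) = 2, then σ(2) = 7, so the result is 7.

7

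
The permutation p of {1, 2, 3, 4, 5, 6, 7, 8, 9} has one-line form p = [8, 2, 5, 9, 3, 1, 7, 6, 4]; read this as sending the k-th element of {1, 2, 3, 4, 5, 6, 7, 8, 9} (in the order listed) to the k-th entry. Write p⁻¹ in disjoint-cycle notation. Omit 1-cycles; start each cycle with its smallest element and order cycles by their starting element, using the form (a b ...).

(1 6 8)(3 5)(4 9)

First write p in disjoint cycles: (1 8 6)(3 5)(4 9).
Reversing each cycle (and rotating so the smallest element leads) gives p⁻¹ = (1 6 8)(3 5)(4 9).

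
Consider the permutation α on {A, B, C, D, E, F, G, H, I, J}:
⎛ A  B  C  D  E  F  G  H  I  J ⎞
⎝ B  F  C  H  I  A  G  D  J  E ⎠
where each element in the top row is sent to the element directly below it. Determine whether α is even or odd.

In disjoint-cycle form the cycle lengths are 3, 3, 2, 1, 1.
A cycle is odd iff its length is even; α has 1 even-length cycle, so sgn(α) = (−1)^1 and α is odd.

odd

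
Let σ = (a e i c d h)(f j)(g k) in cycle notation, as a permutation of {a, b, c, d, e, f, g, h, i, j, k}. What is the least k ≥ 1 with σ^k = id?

6

The cycle type of σ is (6, 2, 2, 1).
Since disjoint cycles commute, ord(σ) = lcm(6, 2, 2) = 6.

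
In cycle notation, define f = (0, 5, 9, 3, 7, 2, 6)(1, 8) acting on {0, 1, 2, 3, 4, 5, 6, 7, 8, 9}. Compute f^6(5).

0

5 lies in the 7-cycle (0, 5, 9, 3, 7, 2, 6).
Stepping 6 places around the cycle: 5 → 9 → 3 → 7 → 2 → 6 → 0.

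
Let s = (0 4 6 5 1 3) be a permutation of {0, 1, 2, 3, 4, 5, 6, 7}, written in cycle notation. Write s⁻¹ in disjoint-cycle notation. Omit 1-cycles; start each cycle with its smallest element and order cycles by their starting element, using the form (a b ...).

If s sends a → b within a cycle, s⁻¹ sends b → a; equivalently, reverse each cycle.
After reversing and putting each cycle's least element first, s⁻¹ = (0 3 1 5 6 4).

(0 3 1 5 6 4)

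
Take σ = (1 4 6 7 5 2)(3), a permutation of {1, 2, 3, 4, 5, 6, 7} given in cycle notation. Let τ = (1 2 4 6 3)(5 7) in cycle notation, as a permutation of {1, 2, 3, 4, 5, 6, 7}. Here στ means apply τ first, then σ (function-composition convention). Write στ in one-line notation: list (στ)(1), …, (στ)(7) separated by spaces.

1 6 4 7 5 3 2

For each element, apply τ then σ: 1 → 2 → 1; 2 → 4 → 6; 3 → 1 → 4; 4 → 6 → 7; 5 → 7 → 5; 6 → 3 → 3; 7 → 5 → 2.
Collecting the images, στ = [1 6 4 7 5 3 2].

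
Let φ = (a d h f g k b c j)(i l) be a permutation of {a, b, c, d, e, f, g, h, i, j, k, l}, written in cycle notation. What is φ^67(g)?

j

g lies in the 9-cycle (a d h f g k b c j).
Since the cycle has length 9, φ^67 acts on it the same as φ^4 (67 mod 9 = 4).
Advancing 4 steps from g: g → k → b → c → j.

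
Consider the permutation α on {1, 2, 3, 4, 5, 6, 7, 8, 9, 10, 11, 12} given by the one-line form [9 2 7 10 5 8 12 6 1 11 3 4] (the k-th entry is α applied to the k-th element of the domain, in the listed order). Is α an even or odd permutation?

odd

In disjoint-cycle form the cycle lengths are 6, 2, 2, 1, 1.
A cycle is odd iff its length is even; α has 3 even-length cycles, so sgn(α) = (−1)^3 and α is odd.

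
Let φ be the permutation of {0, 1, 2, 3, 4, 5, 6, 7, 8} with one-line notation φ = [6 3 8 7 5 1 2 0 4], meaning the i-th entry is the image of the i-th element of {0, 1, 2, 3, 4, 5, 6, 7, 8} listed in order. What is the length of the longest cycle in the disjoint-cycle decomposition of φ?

9

Decomposing into disjoint cycles gives (0 6 2 8 4 5 1 3 7); the longest has length 9.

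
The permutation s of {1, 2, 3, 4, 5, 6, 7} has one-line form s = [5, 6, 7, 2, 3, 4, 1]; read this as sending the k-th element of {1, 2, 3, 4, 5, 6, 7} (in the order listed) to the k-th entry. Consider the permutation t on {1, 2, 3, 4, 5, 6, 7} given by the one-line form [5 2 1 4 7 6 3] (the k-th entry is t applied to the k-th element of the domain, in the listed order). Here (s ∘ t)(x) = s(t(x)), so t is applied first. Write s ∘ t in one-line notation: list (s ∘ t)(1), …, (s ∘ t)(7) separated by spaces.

3 6 5 2 1 4 7

(s ∘ t)(x) = s(t(x)). Computing each image: s(t(1)) = s(5) = 3, s(t(2)) = s(2) = 6, s(t(3)) = s(1) = 5, s(t(4)) = s(4) = 2, s(t(5)) = s(7) = 1, s(t(6)) = s(6) = 4, s(t(7)) = s(3) = 7.
Hence s ∘ t = [3 6 5 2 1 4 7].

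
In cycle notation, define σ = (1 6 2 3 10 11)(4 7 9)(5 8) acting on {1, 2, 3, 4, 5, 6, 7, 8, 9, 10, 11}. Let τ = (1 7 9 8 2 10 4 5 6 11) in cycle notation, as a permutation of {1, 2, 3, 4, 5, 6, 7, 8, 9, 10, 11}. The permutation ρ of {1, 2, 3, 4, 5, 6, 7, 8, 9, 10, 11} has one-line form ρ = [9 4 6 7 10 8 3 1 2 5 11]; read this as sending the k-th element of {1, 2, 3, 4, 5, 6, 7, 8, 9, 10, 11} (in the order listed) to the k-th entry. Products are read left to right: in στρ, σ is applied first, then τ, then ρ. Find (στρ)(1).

11

Chase 1: σ(1) = 6; τ(6) = 11; ρ(11) = 11. Hence (στρ)(1) = 11.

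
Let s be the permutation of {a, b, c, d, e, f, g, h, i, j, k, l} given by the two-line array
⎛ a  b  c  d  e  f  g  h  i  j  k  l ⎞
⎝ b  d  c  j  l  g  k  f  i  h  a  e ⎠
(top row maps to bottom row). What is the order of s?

8

The disjoint-cycle form of s has cycle lengths 8, 2, 1, 1.
Since disjoint cycles commute, ord(s) = lcm(8, 2) = 8.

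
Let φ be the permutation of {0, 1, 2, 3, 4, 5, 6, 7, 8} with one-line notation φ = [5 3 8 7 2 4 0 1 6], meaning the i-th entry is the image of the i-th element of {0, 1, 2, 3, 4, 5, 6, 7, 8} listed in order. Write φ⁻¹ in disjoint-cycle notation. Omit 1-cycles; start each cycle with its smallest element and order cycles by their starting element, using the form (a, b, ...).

First write φ in disjoint cycles: (0, 5, 4, 2, 8, 6)(1, 3, 7).
The inverse reverses every cycle; in canonical form, φ⁻¹ = (0, 6, 8, 2, 4, 5)(1, 7, 3).

(0, 6, 8, 2, 4, 5)(1, 7, 3)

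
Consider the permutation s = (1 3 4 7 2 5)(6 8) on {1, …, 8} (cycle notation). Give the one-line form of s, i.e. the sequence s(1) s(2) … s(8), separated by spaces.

Each element maps to the next entry in its cycle (wrapping to the front): 1→3, 2→5, 3→4, 4→7, 5→1, 6→8, 7→2, 8→6.
So the one-line form is 3 5 4 7 1 8 2 6.

3 5 4 7 1 8 2 6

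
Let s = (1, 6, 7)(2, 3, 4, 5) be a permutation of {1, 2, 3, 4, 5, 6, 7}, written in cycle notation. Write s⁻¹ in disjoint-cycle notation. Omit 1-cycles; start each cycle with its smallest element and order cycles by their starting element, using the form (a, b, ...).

(1, 7, 6)(2, 5, 4, 3)

The inverse reverses each cycle.
After reversing and putting each cycle's least element first, s⁻¹ = (1, 7, 6)(2, 5, 4, 3).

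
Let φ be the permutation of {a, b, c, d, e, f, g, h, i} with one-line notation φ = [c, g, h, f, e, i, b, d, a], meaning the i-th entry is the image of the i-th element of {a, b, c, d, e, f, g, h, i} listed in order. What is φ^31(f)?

i

Tracing f → i → … returns to f after 6 steps, so f lies in a 6-cycle (a c h d f i).
On a 6-cycle, φ^6 is the identity, so φ^31 = φ^1 there (31 ≡ 1 mod 6).
Advancing 1 step from f: f → i.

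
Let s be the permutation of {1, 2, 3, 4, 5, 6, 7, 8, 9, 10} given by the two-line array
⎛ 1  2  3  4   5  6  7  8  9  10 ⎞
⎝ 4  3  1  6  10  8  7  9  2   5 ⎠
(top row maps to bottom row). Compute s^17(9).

1

Tracing 9 → 2 → … returns to 9 after 7 steps, so 9 lies in a 7-cycle (1, 4, 6, 8, 9, 2, 3).
Since the cycle has length 7, s^17 acts on it the same as s^3 (17 mod 7 = 3).
Advancing 3 steps from 9: 9 → 2 → 3 → 1.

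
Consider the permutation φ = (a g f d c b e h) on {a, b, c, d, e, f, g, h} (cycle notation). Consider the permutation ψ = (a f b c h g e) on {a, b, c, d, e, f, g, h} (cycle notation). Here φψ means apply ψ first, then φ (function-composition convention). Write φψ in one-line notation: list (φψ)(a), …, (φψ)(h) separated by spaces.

d b a c g e h f

(φψ)(x) = φ(ψ(x)). Computing each image: φ(ψ(a)) = φ(f) = d, φ(ψ(b)) = φ(c) = b, φ(ψ(c)) = φ(h) = a, φ(ψ(d)) = φ(d) = c, φ(ψ(e)) = φ(a) = g, φ(ψ(f)) = φ(b) = e, φ(ψ(g)) = φ(e) = h, φ(ψ(h)) = φ(g) = f.
Hence φψ = [d b a c g e h f].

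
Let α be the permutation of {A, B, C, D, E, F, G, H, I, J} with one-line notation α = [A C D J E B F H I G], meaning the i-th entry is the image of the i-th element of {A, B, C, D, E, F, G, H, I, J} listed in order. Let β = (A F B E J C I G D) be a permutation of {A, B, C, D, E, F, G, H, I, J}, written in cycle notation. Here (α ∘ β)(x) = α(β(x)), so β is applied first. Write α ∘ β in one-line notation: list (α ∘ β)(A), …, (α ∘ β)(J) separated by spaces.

(α ∘ β)(x) = α(β(x)). Computing each image: α(β(A)) = α(F) = B, α(β(B)) = α(E) = E, α(β(C)) = α(I) = I, α(β(D)) = α(A) = A, α(β(E)) = α(J) = G, α(β(F)) = α(B) = C, α(β(G)) = α(D) = J, α(β(H)) = α(H) = H, α(β(I)) = α(G) = F, α(β(J)) = α(C) = D.
Hence α ∘ β = [B E I A G C J H F D].

B E I A G C J H F D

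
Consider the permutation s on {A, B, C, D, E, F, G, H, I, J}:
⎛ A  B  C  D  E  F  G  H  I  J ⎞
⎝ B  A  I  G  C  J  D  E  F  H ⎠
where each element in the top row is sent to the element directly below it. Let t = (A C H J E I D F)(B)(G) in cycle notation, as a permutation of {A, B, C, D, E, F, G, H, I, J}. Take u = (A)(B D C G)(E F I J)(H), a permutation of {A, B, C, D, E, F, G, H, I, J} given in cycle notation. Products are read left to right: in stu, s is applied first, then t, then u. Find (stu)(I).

(stu)(I) = u(t(s(I))). s(I) = F, then t(F) = A, then u(A) = A, so the result is A.

A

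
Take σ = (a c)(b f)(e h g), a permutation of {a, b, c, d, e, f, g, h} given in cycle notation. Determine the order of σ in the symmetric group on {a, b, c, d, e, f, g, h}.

6

The disjoint cycles have lengths 3, 2, 2, 1.
The order of σ is the least common multiple of its cycle lengths: lcm(3, 2, 2) = 6.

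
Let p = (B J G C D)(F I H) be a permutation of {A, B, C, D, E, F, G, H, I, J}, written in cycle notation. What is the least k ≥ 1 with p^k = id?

The disjoint cycles have lengths 5, 3, 1, 1.
The order is lcm(5, 3) = 15.

15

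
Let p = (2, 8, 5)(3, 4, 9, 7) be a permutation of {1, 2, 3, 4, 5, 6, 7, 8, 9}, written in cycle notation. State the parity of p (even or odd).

The cycle lengths are 4, 3, 1, 1.
A cycle is odd iff its length is even; p has 1 even-length cycle, so sgn(p) = (−1)^1 and p is odd.

odd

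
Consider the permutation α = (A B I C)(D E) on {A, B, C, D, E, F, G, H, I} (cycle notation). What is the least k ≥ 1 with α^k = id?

The cycle type of α is (4, 2, 1, 1, 1).
The order is lcm(4, 2) = 4.

4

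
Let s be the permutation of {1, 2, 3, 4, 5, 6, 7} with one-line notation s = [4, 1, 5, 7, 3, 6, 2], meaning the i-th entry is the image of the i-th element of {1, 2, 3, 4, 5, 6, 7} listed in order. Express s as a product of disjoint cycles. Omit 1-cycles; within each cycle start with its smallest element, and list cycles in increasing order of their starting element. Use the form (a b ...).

(1 4 7 2)(3 5)

Iterating s from 1 gives 1 → 4 → 7 → 2 → 1; that is the 4-cycle (1 4 7 2).
Continuing from each remaining unvisited element yields (1 4 7 2)(3 5).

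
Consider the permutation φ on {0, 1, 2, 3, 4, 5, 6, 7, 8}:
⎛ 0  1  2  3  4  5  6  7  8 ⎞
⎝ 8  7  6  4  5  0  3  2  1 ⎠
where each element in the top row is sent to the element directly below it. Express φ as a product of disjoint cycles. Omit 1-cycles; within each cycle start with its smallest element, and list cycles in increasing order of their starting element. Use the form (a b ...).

From 0: 0 → 8 → 1 → 7 → 2 → 6 → 3 → 4 → 5 → 0, closing the cycle (0 8 1 7 2 6 3 4 5).
Continuing from each remaining unvisited element yields (0 8 1 7 2 6 3 4 5).

(0 8 1 7 2 6 3 4 5)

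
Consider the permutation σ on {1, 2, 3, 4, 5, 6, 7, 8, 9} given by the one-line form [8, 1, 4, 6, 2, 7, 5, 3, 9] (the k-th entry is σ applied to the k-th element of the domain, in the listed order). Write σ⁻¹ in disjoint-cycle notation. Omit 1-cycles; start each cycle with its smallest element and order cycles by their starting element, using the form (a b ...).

First write σ in disjoint cycles: (1 8 3 4 6 7 5 2).
Reversing each cycle (and rotating so the smallest element leads) gives σ⁻¹ = (1 2 5 7 6 4 3 8).

(1 2 5 7 6 4 3 8)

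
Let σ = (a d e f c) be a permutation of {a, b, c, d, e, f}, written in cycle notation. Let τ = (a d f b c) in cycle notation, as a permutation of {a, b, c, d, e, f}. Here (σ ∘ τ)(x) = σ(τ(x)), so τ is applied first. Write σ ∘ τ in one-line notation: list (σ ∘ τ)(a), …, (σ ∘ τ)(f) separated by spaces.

(σ ∘ τ)(x) = σ(τ(x)). Computing each image: σ(τ(a)) = σ(d) = e, σ(τ(b)) = σ(c) = a, σ(τ(c)) = σ(a) = d, σ(τ(d)) = σ(f) = c, σ(τ(e)) = σ(e) = f, σ(τ(f)) = σ(b) = b.
Hence σ ∘ τ = [e a d c f b].

e a d c f b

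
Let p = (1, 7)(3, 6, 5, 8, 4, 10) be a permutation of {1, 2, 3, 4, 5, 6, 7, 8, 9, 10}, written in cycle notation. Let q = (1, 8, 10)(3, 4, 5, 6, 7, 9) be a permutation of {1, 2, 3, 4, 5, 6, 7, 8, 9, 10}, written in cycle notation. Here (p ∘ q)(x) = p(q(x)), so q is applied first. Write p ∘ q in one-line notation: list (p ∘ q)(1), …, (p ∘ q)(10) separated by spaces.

4 2 10 8 5 1 9 3 6 7

(p ∘ q)(x) = p(q(x)). Computing each image: p(q(1)) = p(8) = 4, p(q(2)) = p(2) = 2, p(q(3)) = p(4) = 10, p(q(4)) = p(5) = 8, p(q(5)) = p(6) = 5, p(q(6)) = p(7) = 1, p(q(7)) = p(9) = 9, p(q(8)) = p(10) = 3, p(q(9)) = p(3) = 6, p(q(10)) = p(1) = 7.
Hence p ∘ q = [4 2 10 8 5 1 9 3 6 7].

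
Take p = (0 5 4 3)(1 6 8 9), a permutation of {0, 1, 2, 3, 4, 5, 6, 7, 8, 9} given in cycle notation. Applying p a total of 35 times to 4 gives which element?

5

4 lies in the 4-cycle (0 5 4 3).
On a 4-cycle, p^4 is the identity, so p^35 = p^3 there (35 ≡ 3 mod 4).
Advancing 3 steps from 4: 4 → 3 → 0 → 5.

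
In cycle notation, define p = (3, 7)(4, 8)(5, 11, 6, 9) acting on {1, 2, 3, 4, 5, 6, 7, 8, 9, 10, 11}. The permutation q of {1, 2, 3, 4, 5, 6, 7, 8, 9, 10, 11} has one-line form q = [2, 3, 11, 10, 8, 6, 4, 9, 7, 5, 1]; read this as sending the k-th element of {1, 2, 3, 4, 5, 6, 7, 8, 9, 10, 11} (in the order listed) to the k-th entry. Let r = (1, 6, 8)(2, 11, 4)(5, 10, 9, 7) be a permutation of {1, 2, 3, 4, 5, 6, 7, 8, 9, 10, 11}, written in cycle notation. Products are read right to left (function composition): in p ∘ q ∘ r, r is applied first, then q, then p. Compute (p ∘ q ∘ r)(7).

Apply the permutations in order: r(7) = 5, then q(5) = 8, then p(8) = 4. So (p ∘ q ∘ r)(7) = 4.

4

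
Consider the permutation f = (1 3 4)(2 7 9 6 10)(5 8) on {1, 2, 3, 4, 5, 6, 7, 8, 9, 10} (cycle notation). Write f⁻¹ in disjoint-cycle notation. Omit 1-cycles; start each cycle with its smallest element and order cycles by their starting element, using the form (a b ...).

Inverting a permutation written in cycle notation just reverses the order within every cycle.
Reversing each cycle of f and rotating so the smallest element leads gives (1 4 3)(2 10 6 9 7)(5 8).

(1 4 3)(2 10 6 9 7)(5 8)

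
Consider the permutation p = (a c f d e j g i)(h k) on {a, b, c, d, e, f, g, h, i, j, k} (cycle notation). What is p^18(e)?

g

e lies in the 8-cycle (a c f d e j g i).
Since the cycle has length 8, p^18 acts on it the same as p^2 (18 mod 8 = 2).
Stepping 2 places around the cycle: e → j → g.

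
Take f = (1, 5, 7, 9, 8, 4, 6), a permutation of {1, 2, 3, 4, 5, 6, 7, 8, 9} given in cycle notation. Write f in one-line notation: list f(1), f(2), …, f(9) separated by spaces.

Reading each image from the cycles: 1→5, 2→2, 3→3, 4→6, 5→7, 6→1, 7→9, 8→4, 9→8.
So the one-line form is 5 2 3 6 7 1 9 4 8.

5 2 3 6 7 1 9 4 8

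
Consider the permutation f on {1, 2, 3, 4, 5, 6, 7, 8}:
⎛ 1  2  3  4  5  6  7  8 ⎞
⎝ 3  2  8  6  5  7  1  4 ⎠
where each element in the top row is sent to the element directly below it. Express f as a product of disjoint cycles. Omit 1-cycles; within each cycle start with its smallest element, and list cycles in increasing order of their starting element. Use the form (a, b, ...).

(1, 3, 8, 4, 6, 7)

Iterating f from 1 gives 1 → 3 → 8 → 4 → 6 → 7 → 1; that is the 6-cycle (1, 3, 8, 4, 6, 7).
Repeating from the next unused element and collecting all non-trivial cycles gives (1, 3, 8, 4, 6, 7).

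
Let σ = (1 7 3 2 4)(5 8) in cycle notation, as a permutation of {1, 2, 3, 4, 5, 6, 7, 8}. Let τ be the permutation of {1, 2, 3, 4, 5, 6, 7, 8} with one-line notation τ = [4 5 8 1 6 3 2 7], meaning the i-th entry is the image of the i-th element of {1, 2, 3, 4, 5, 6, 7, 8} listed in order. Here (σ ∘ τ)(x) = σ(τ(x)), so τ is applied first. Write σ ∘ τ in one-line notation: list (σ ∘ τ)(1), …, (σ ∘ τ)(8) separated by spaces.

(σ ∘ τ)(x) = σ(τ(x)). Computing each image: σ(τ(1)) = σ(4) = 1, σ(τ(2)) = σ(5) = 8, σ(τ(3)) = σ(8) = 5, σ(τ(4)) = σ(1) = 7, σ(τ(5)) = σ(6) = 6, σ(τ(6)) = σ(3) = 2, σ(τ(7)) = σ(2) = 4, σ(τ(8)) = σ(7) = 3.
Hence σ ∘ τ = [1 8 5 7 6 2 4 3].

1 8 5 7 6 2 4 3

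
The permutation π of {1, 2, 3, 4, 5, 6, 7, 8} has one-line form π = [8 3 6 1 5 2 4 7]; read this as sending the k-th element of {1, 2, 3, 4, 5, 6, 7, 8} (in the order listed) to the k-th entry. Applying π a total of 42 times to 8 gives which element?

4

Tracing 8 → 7 → … returns to 8 after 4 steps, so 8 lies in a 4-cycle (1, 8, 7, 4).
On a 4-cycle, π^4 is the identity, so π^42 = π^2 there (42 ≡ 2 mod 4).
Stepping 2 places around the cycle: 8 → 7 → 4.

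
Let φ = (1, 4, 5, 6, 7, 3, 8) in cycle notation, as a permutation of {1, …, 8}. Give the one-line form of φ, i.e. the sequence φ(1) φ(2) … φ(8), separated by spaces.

Image by image: 1→4, 2→2, 3→8, 4→5, 5→6, 6→7, 7→3, 8→1.
Listing these in domain order gives 4 2 8 5 6 7 3 1.

4 2 8 5 6 7 3 1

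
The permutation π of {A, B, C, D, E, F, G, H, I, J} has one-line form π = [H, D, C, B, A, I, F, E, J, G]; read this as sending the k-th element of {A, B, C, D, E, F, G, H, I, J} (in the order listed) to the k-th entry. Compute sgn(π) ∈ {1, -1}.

1

In disjoint-cycle form the cycle lengths are 4, 3, 2, 1.
A cycle of length ℓ contributes ℓ−1 transpositions, so π is a product of 3 + 2 + 1 = 6 transpositions — even.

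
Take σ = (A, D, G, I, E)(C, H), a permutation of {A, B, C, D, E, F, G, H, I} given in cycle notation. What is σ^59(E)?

E lies in the 5-cycle (A, D, G, I, E).
On a 5-cycle, σ^5 is the identity, so σ^59 = σ^4 there (59 ≡ 4 mod 5).
Stepping 4 places around the cycle: E → A → D → G → I.

I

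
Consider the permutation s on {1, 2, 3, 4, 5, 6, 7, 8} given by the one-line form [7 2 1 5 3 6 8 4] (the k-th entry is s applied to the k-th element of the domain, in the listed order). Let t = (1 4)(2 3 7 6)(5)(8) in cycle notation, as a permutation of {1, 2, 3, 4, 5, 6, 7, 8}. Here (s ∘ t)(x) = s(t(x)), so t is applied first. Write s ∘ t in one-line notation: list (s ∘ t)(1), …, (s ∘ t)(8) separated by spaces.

(s ∘ t)(x) = s(t(x)). Computing each image: s(t(1)) = s(4) = 5, s(t(2)) = s(3) = 1, s(t(3)) = s(7) = 8, s(t(4)) = s(1) = 7, s(t(5)) = s(5) = 3, s(t(6)) = s(2) = 2, s(t(7)) = s(6) = 6, s(t(8)) = s(8) = 4.
Hence s ∘ t = [5 1 8 7 3 2 6 4].

5 1 8 7 3 2 6 4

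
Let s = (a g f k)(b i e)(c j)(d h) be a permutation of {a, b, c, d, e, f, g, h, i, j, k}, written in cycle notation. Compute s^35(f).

f lies in the 4-cycle (a g f k).
Since the cycle has length 4, s^35 acts on it the same as s^3 (35 mod 4 = 3).
Advancing 3 steps from f: f → k → a → g.

g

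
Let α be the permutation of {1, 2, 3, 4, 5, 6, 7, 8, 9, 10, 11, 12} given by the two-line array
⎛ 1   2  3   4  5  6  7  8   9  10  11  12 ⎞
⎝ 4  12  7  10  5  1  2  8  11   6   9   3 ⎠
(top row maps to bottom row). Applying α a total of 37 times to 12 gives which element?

3

Tracing 12 → 3 → … returns to 12 after 4 steps, so 12 lies in a 4-cycle (2 12 3 7).
Since the cycle has length 4, α^37 acts on it the same as α^1 (37 mod 4 = 1).
Stepping 1 place around the cycle: 12 → 3.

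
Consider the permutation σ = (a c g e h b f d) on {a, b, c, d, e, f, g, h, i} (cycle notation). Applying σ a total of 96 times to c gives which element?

c lies in the 8-cycle (a c g e h b f d).
Powers repeat with period 8 on this cycle, and 96 mod 8 = 0, so σ^96(c) = σ^0(c).
So σ^96(c) = c.

c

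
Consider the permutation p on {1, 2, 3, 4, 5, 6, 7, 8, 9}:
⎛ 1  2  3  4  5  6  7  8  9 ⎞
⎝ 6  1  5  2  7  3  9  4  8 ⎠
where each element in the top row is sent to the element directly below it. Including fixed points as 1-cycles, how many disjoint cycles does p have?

The cycle decomposition is (1, 6, 3, 5, 7, 9, 8, 4, 2), which has 1 cycle (counting 1-cycles).

1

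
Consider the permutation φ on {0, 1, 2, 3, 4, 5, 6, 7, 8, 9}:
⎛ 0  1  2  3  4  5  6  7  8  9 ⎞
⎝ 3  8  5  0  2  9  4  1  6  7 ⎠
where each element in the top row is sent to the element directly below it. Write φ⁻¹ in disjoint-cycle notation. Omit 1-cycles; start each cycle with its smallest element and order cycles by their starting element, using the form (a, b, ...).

(0, 3)(1, 7, 9, 5, 2, 4, 6, 8)

The cycle decomposition of φ is (0, 3)(1, 8, 6, 4, 2, 5, 9, 7).
The inverse reverses every cycle; in canonical form, φ⁻¹ = (0, 3)(1, 7, 9, 5, 2, 4, 6, 8).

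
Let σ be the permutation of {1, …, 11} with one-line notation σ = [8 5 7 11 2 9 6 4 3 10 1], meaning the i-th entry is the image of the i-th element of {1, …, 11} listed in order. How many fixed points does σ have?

1

The fixed points (elements with σ(x) = x) are {10}, so there is 1.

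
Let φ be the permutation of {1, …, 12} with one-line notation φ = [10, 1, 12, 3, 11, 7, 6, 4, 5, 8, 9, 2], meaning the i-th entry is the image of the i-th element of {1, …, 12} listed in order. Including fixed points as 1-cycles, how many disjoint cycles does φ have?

3

The cycle decomposition is (1 10 8 4 3 12 2)(5 11 9)(6 7), which has 3 cycles (counting 1-cycles).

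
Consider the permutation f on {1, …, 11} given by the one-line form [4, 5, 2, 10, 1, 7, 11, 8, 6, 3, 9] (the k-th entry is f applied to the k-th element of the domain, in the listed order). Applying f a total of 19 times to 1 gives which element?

4

Tracing 1 → 4 → … returns to 1 after 6 steps, so 1 lies in a 6-cycle (1 4 10 3 2 5).
On a 6-cycle, f^6 is the identity, so f^19 = f^1 there (19 ≡ 1 mod 6).
Stepping 1 place around the cycle: 1 → 4.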